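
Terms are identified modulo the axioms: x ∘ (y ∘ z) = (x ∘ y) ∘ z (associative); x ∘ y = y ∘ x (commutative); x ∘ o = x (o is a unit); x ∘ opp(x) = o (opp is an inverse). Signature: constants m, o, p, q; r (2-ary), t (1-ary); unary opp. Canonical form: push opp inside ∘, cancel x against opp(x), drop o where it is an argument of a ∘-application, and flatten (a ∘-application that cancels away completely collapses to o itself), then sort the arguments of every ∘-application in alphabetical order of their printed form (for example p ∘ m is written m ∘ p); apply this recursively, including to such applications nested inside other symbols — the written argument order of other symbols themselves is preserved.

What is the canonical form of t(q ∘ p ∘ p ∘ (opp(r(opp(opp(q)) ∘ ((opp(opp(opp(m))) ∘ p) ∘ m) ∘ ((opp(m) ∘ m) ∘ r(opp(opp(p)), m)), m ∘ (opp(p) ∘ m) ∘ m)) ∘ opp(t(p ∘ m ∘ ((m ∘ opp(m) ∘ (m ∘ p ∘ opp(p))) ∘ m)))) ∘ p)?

Answer: t(opp(r(p ∘ q ∘ r(p, m), m ∘ m ∘ m ∘ opp(p))) ∘ opp(t(m ∘ m ∘ m ∘ p)) ∘ p ∘ p ∘ p ∘ q)

Derivation:
Work inside:  q ∘ p ∘ p ∘ (opp(r(opp(opp(q)) ∘ ((opp(opp(opp(m))) ∘ p) ∘ m) ∘ ((opp(m) ∘ m) ∘ r(opp(opp(p)), m)), m ∘ (opp(p) ∘ m) ∘ m)) ∘ opp(t(p ∘ m ∘ ((m ∘ opp(m) ∘ (m ∘ p ∘ opp(p))) ∘ m)))) ∘ p
Push opp inside:  distribute opp over ∘ and collapse double opp
Collect:  q ∘ p ∘ p ∘ p ∘ opp(r(p ∘ q ∘ r(p, m), m ∘ m ∘ m ∘ opp(p))) ∘ opp(t(m ∘ m ∘ m ∘ p))
Order the arguments:  opp(r(p ∘ q ∘ r(p, m), m ∘ m ∘ m ∘ opp(p))) ∘ opp(t(m ∘ m ∘ m ∘ p)) ∘ p ∘ p ∘ p ∘ q
Put back:  t(opp(r(p ∘ q ∘ r(p, m), m ∘ m ∘ m ∘ opp(p))) ∘ opp(t(m ∘ m ∘ m ∘ p)) ∘ p ∘ p ∘ p ∘ q)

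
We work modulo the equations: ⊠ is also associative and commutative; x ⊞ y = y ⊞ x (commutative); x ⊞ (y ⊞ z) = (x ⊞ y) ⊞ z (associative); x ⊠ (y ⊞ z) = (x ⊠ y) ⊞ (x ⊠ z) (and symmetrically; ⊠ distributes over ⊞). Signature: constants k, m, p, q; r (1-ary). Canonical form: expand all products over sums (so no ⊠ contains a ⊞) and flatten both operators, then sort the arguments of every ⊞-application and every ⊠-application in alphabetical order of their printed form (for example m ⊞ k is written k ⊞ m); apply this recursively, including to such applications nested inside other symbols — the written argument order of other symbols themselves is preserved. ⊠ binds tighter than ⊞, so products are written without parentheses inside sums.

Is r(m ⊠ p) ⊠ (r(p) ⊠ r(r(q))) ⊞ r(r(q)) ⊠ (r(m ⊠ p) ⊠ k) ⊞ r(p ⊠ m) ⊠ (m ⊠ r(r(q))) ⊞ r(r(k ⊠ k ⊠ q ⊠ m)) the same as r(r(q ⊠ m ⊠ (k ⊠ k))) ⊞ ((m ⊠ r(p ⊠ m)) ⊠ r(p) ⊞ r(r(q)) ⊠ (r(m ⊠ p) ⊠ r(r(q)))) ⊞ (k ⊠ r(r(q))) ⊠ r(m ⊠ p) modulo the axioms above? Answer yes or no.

Left:  r(m ⊠ p) ⊠ (r(p) ⊠ r(r(q))) ⊞ r(r(q)) ⊠ (r(m ⊠ p) ⊠ k) ⊞ r(p ⊠ m) ⊠ (m ⊠ r(r(q))) ⊞ r(r(k ⊠ k ⊠ q ⊠ m))
  Flatten:  r(m ⊠ p) ⊠ r(p) ⊠ r(r(q)) ⊞ k ⊠ r(m ⊠ p) ⊠ r(r(q)) ⊞ m ⊠ r(m ⊠ p) ⊠ r(r(q)) ⊞ r(r(k ⊠ k ⊠ m ⊠ q))
  Sort arguments:  k ⊠ r(m ⊠ p) ⊠ r(r(q)) ⊞ m ⊠ r(m ⊠ p) ⊠ r(r(q)) ⊞ r(m ⊠ p) ⊠ r(p) ⊠ r(r(q)) ⊞ r(r(k ⊠ k ⊠ m ⊠ q))
Right:  r(r(q ⊠ m ⊠ (k ⊠ k))) ⊞ ((m ⊠ r(p ⊠ m)) ⊠ r(p) ⊞ r(r(q)) ⊠ (r(m ⊠ p) ⊠ r(r(q)))) ⊞ (k ⊠ r(r(q))) ⊠ r(m ⊠ p)
  Flatten:  r(r(k ⊠ k ⊠ m ⊠ q)) ⊞ m ⊠ r(m ⊠ p) ⊠ r(p) ⊞ r(m ⊠ p) ⊠ r(r(q)) ⊠ r(r(q)) ⊞ k ⊠ r(m ⊠ p) ⊠ r(r(q))
  Order the arguments:  k ⊠ r(m ⊠ p) ⊠ r(r(q)) ⊞ m ⊠ r(m ⊠ p) ⊠ r(p) ⊞ r(m ⊠ p) ⊠ r(r(q)) ⊠ r(r(q)) ⊞ r(r(k ⊠ k ⊠ m ⊠ q))

Answer: no — k ⊠ r(m ⊠ p) ⊠ r(r(q)) ⊞ m ⊠ r(m ⊠ p) ⊠ r(r(q)) ⊞ r(m ⊠ p) ⊠ r(p) ⊠ r(r(q)) ⊞ r(r(k ⊠ k ⊠ m ⊠ q)) vs k ⊠ r(m ⊠ p) ⊠ r(r(q)) ⊞ m ⊠ r(m ⊠ p) ⊠ r(p) ⊞ r(m ⊠ p) ⊠ r(r(q)) ⊠ r(r(q)) ⊞ r(r(k ⊠ k ⊠ m ⊠ q))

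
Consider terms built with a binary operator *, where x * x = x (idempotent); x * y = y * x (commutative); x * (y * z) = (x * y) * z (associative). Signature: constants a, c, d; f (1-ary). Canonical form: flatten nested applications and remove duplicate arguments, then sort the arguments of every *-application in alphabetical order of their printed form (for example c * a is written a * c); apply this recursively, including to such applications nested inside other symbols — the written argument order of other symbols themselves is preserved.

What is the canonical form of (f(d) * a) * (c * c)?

Un-nest:  f(d) * a * c * c
Deduplicate:  drop duplicate c
Sort arguments:  a * c * f(d)

Answer: a * c * f(d)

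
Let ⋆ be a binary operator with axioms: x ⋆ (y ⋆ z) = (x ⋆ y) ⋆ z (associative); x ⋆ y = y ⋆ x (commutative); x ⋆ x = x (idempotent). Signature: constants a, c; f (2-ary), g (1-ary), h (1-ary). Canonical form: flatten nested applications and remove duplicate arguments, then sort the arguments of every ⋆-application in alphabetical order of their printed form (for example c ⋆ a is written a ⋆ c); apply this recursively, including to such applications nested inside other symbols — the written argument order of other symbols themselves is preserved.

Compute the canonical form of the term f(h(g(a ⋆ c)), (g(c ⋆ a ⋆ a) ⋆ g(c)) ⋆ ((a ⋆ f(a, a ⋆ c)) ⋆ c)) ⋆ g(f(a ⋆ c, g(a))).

Answer: f(h(g(a ⋆ c)), a ⋆ c ⋆ f(a, a ⋆ c) ⋆ g(a ⋆ c) ⋆ g(c)) ⋆ g(f(a ⋆ c, g(a)))

Derivation:
Simplify inside:  f(h(g(a ⋆ c)), (g(c ⋆ a ⋆ a) ⋆ g(c)) ⋆ ((a ⋆ f(a, a ⋆ c)) ⋆ c))  →  f(h(g(a ⋆ c)), a ⋆ c ⋆ f(a, a ⋆ c) ⋆ g(a ⋆ c) ⋆ g(c))
Order the arguments:  f(h(g(a ⋆ c)), a ⋆ c ⋆ f(a, a ⋆ c) ⋆ g(a ⋆ c) ⋆ g(c)) ⋆ g(f(a ⋆ c, g(a)))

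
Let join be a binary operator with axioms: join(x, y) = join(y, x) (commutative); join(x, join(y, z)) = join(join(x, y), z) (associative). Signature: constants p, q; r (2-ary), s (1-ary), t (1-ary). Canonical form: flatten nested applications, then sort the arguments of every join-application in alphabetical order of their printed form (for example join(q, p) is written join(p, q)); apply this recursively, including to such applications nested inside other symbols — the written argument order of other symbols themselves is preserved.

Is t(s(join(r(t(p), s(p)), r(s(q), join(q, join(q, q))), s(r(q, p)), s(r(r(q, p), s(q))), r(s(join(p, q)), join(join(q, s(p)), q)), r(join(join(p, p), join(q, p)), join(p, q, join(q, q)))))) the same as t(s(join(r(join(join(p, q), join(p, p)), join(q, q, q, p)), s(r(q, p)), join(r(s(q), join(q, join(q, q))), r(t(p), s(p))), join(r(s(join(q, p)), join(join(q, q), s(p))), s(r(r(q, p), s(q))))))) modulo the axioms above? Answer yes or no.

Left:  t(s(join(r(t(p), s(p)), r(s(q), join(q, join(q, q))), s(r(q, p)), s(r(r(q, p), s(q))), r(s(join(p, q)), join(join(q, s(p)), q)), r(join(join(p, p), join(q, p)), join(p, q, join(q, q))))))
  Descend into:  join(r(t(p), s(p)), r(s(q), join(q, join(q, q))), s(r(q, p)), s(r(r(q, p), s(q))), r(s(join(p, q)), join(join(q, s(p)), q)), r(join(join(p, p), join(q, p)), join(p, q, join(q, q))))
  Simplify inside:  r(s(q), join(q, join(q, q)))  →  r(s(q), join(q, q, q))
  Simplify inside:  r(s(join(p, q)), join(join(q, s(p)), q))  →  r(s(join(p, q)), join(q, q, s(p)))
  Simplify inside:  r(join(join(p, p), join(q, p)), join(p, q, join(q, q)))  →  r(join(p, p, p, q), join(p, q, q, q))
  Sort:  join(r(join(p, p, p, q), join(p, q, q, q)), r(s(join(p, q)), join(q, q, s(p))), r(s(q), join(q, q, q)), r(t(p), s(p)), s(r(q, p)), s(r(r(q, p), s(q))))
  Put back:  t(s(join(r(join(p, p, p, q), join(p, q, q, q)), r(s(join(p, q)), join(q, q, s(p))), r(s(q), join(q, q, q)), r(t(p), s(p)), s(r(q, p)), s(r(r(q, p), s(q))))))
Right:  t(s(join(r(join(join(p, q), join(p, p)), join(q, q, q, p)), s(r(q, p)), join(r(s(q), join(q, join(q, q))), r(t(p), s(p))), join(r(s(join(q, p)), join(join(q, q), s(p))), s(r(r(q, p), s(q)))))))
  Focus inside:  join(r(join(join(p, q), join(p, p)), join(q, q, q, p)), s(r(q, p)), join(r(s(q), join(q, join(q, q))), r(t(p), s(p))), join(r(s(join(q, p)), join(join(q, q), s(p))), s(r(r(q, p), s(q)))))
  Merge nested applications:  join(r(join(join(p, q), join(p, p)), join(q, q, q, p)), s(r(q, p)), r(s(q), join(q, join(q, q))), r(t(p), s(p)), r(s(join(q, p)), join(join(q, q), s(p))), s(r(r(q, p), s(q))))
  Canonicalize subterm:  r(join(join(p, q), join(p, p)), join(q, q, q, p))  →  r(join(p, p, p, q), join(p, q, q, q))
  Simplify inside:  r(s(q), join(q, join(q, q)))  →  r(s(q), join(q, q, q))
  Simplify inside:  r(s(join(q, p)), join(join(q, q), s(p)))  →  r(s(join(p, q)), join(q, q, s(p)))
  Order the arguments:  join(r(join(p, p, p, q), join(p, q, q, q)), r(s(join(p, q)), join(q, q, s(p))), r(s(q), join(q, q, q)), r(t(p), s(p)), s(r(q, p)), s(r(r(q, p), s(q))))
  Reassemble:  t(s(join(r(join(p, p, p, q), join(p, q, q, q)), r(s(join(p, q)), join(q, q, s(p))), r(s(q), join(q, q, q)), r(t(p), s(p)), s(r(q, p)), s(r(r(q, p), s(q))))))

Answer: yes — both canonical forms are t(s(join(r(join(p, p, p, q), join(p, q, q, q)), r(s(join(p, q)), join(q, q, s(p))), r(s(q), join(q, q, q)), r(t(p), s(p)), s(r(q, p)), s(r(r(q, p), s(q))))))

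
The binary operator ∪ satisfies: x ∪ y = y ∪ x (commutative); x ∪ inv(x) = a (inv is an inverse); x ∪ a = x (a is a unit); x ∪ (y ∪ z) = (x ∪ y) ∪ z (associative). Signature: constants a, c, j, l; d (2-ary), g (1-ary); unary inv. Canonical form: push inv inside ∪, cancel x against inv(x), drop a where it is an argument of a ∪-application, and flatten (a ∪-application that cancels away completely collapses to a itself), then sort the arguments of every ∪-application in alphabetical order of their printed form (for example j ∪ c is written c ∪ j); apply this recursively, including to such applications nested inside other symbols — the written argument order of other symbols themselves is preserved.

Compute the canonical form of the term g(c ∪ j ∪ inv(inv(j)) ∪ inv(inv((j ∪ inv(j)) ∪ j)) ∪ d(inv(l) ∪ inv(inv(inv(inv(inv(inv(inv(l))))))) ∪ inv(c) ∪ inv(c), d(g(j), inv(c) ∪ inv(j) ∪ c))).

Descend into:  c ∪ j ∪ inv(inv(j)) ∪ inv(inv((j ∪ inv(j)) ∪ j)) ∪ d(inv(l) ∪ inv(inv(inv(inv(inv(inv(inv(l))))))) ∪ inv(c) ∪ inv(c), d(g(j), inv(c) ∪ inv(j) ∪ c))
Push inv inside:  distribute inv over ∪ and collapse double inv
Collect terms:  c ∪ j ∪ j ∪ j ∪ d(inv(c) ∪ inv(c) ∪ inv(l) ∪ inv(l), d(g(j), inv(j)))
Sort:  c ∪ d(inv(c) ∪ inv(c) ∪ inv(l) ∪ inv(l), d(g(j), inv(j))) ∪ j ∪ j ∪ j
Reassemble:  g(c ∪ d(inv(c) ∪ inv(c) ∪ inv(l) ∪ inv(l), d(g(j), inv(j))) ∪ j ∪ j ∪ j)

Answer: g(c ∪ d(inv(c) ∪ inv(c) ∪ inv(l) ∪ inv(l), d(g(j), inv(j))) ∪ j ∪ j ∪ j)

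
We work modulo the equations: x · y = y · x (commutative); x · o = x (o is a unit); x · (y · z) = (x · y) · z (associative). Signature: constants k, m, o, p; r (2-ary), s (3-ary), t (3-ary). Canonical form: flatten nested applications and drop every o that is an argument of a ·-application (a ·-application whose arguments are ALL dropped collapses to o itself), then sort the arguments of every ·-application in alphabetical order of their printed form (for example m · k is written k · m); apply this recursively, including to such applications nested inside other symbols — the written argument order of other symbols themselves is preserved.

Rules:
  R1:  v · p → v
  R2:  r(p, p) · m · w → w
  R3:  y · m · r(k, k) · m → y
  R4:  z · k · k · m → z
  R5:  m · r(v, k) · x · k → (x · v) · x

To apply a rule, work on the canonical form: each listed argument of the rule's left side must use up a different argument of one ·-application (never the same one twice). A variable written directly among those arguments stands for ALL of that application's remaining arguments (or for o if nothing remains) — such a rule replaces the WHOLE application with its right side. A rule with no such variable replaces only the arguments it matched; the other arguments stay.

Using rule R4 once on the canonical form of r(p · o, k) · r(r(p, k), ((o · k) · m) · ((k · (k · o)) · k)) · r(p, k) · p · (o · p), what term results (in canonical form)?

Canonical form:  p · p · r(p, k) · r(p, k) · r(r(p, k), k · k · k · k · m)
R4 matches:  uses k, k, m;  z := k · k
The extension variable absorbs all remaining arguments, so the whole application is rewritten.
Giving:  p · p · r(p, k) · r(p, k) · r(r(p, k), k · k)

Answer: p · p · r(p, k) · r(p, k) · r(r(p, k), k · k)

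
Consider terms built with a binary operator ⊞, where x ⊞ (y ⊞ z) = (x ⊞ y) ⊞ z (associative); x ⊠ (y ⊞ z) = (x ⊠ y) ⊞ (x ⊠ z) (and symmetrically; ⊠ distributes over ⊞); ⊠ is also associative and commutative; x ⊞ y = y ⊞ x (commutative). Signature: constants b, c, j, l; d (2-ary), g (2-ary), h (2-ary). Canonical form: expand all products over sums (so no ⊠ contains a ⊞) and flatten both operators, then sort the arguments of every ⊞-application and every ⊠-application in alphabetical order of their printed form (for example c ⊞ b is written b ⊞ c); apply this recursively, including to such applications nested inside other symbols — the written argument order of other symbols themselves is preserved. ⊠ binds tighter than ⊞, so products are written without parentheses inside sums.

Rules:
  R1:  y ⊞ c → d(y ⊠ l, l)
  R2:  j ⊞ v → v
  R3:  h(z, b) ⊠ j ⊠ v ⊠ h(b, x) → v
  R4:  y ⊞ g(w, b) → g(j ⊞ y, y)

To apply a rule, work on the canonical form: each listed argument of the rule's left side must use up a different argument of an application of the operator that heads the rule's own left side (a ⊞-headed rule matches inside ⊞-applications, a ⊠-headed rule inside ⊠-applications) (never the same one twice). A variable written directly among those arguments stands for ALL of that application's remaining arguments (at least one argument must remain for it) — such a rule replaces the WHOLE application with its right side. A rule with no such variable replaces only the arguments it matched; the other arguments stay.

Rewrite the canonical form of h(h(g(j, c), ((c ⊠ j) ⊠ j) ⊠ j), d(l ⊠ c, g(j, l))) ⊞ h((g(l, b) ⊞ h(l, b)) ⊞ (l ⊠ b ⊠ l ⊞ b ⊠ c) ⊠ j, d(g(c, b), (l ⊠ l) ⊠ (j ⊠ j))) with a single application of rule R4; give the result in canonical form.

Canonical form:  h(b ⊠ c ⊠ j ⊞ b ⊠ j ⊠ l ⊠ l ⊞ g(l, b) ⊞ h(l, b), d(g(c, b), j ⊠ j ⊠ l ⊠ l)) ⊞ h(h(g(j, c), c ⊠ j ⊠ j ⊠ j), d(c ⊠ l, g(j, l)))
R4 matches:  uses g(l, b);  w := l, y := b ⊠ c ⊠ j ⊞ b ⊠ j ⊠ l ⊠ l ⊞ h(l, b)
The extension variable absorbs all remaining arguments, so the whole application is rewritten.
Giving:  h(g(b ⊠ c ⊠ j ⊞ b ⊠ j ⊠ l ⊠ l ⊞ h(l, b) ⊞ j, b ⊠ c ⊠ j ⊞ b ⊠ j ⊠ l ⊠ l ⊞ h(l, b)), d(g(c, b), j ⊠ j ⊠ l ⊠ l)) ⊞ h(h(g(j, c), c ⊠ j ⊠ j ⊠ j), d(c ⊠ l, g(j, l)))

Answer: h(g(b ⊠ c ⊠ j ⊞ b ⊠ j ⊠ l ⊠ l ⊞ h(l, b) ⊞ j, b ⊠ c ⊠ j ⊞ b ⊠ j ⊠ l ⊠ l ⊞ h(l, b)), d(g(c, b), j ⊠ j ⊠ l ⊠ l)) ⊞ h(h(g(j, c), c ⊠ j ⊠ j ⊠ j), d(c ⊠ l, g(j, l)))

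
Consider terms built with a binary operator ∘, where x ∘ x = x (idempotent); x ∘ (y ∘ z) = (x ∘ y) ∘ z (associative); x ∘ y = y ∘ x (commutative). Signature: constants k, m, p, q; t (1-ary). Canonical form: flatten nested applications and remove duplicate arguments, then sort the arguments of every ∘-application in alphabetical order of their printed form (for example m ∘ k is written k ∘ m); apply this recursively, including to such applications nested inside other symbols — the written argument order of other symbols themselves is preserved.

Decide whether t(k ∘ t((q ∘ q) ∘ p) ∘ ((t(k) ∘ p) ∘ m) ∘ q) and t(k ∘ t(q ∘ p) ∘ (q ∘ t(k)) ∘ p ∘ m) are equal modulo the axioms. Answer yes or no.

Answer: yes — both canonical forms are t(k ∘ m ∘ p ∘ q ∘ t(k) ∘ t(p ∘ q))

Derivation:
Left:  t(k ∘ t((q ∘ q) ∘ p) ∘ ((t(k) ∘ p) ∘ m) ∘ q)
  Descend into:  k ∘ t((q ∘ q) ∘ p) ∘ ((t(k) ∘ p) ∘ m) ∘ q
  Un-nest:  k ∘ t((q ∘ q) ∘ p) ∘ t(k) ∘ p ∘ m ∘ q
  Inside:  t((q ∘ q) ∘ p)  →  t(p ∘ q)
  Sort:  k ∘ m ∘ p ∘ q ∘ t(k) ∘ t(p ∘ q)
  Reassemble:  t(k ∘ m ∘ p ∘ q ∘ t(k) ∘ t(p ∘ q))
Right:  t(k ∘ t(q ∘ p) ∘ (q ∘ t(k)) ∘ p ∘ m)
  Work inside:  k ∘ t(q ∘ p) ∘ (q ∘ t(k)) ∘ p ∘ m
  Flatten:  k ∘ t(q ∘ p) ∘ q ∘ t(k) ∘ p ∘ m
  Inside:  t(q ∘ p)  →  t(p ∘ q)
  Order the arguments:  k ∘ m ∘ p ∘ q ∘ t(k) ∘ t(p ∘ q)
  Reassemble:  t(k ∘ m ∘ p ∘ q ∘ t(k) ∘ t(p ∘ q))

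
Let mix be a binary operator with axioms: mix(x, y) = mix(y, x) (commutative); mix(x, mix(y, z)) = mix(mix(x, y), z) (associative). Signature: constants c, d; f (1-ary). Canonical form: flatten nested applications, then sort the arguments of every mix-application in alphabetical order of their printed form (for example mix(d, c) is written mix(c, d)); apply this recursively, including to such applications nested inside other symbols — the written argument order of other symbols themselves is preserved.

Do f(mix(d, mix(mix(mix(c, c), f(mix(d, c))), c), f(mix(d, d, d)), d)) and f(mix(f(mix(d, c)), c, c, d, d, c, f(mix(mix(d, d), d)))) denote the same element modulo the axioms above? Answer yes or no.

Left:  f(mix(d, mix(mix(mix(c, c), f(mix(d, c))), c), f(mix(d, d, d)), d))
  Work inside:  mix(d, mix(mix(mix(c, c), f(mix(d, c))), c), f(mix(d, d, d)), d)
  Merge nested applications:  mix(d, c, c, f(mix(d, c)), c, f(mix(d, d, d)), d)
  Simplify inside:  f(mix(d, c))  →  f(mix(c, d))
  Sort arguments:  mix(c, c, c, d, d, f(mix(c, d)), f(mix(d, d, d)))
  Put back:  f(mix(c, c, c, d, d, f(mix(c, d)), f(mix(d, d, d))))
Right:  f(mix(f(mix(d, c)), c, c, d, d, c, f(mix(mix(d, d), d))))
  Focus inside:  mix(f(mix(d, c)), c, c, d, d, c, f(mix(mix(d, d), d)))
  Inside:  f(mix(d, c))  →  f(mix(c, d))
  Simplify inside:  f(mix(mix(d, d), d))  →  f(mix(d, d, d))
  Sort:  mix(c, c, c, d, d, f(mix(c, d)), f(mix(d, d, d)))
  Rebuild:  f(mix(c, c, c, d, d, f(mix(c, d)), f(mix(d, d, d))))

Answer: yes — both canonical forms are f(mix(c, c, c, d, d, f(mix(c, d)), f(mix(d, d, d))))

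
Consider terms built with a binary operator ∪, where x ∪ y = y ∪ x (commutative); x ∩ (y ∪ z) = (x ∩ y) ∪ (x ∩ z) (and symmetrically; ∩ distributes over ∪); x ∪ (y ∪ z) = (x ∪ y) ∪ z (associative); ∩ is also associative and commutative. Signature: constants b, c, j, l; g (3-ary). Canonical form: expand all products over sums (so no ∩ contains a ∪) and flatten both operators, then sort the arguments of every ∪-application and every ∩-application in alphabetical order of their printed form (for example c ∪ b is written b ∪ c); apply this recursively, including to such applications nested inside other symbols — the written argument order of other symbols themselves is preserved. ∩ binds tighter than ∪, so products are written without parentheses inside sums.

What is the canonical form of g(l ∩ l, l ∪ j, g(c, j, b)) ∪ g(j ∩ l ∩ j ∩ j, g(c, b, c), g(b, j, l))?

Merge nested applications:  g(l ∩ l, j ∪ l, g(c, j, b)) ∪ g(j ∩ j ∩ j ∩ l, g(c, b, c), g(b, j, l))
Sort arguments:  g(j ∩ j ∩ j ∩ l, g(c, b, c), g(b, j, l)) ∪ g(l ∩ l, j ∪ l, g(c, j, b))

Answer: g(j ∩ j ∩ j ∩ l, g(c, b, c), g(b, j, l)) ∪ g(l ∩ l, j ∪ l, g(c, j, b))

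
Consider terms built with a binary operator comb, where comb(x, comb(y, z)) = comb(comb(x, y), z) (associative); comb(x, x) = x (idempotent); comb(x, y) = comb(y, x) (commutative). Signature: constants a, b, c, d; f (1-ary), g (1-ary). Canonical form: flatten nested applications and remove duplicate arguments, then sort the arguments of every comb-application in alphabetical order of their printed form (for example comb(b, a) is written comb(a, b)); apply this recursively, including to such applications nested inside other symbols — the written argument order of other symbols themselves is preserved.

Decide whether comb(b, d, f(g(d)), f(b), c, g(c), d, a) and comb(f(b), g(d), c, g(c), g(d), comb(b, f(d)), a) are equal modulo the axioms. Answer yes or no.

Answer: no — comb(a, b, c, d, f(b), f(g(d)), g(c)) vs comb(a, b, c, f(b), f(d), g(c), g(d))

Derivation:
Left:  comb(b, d, f(g(d)), f(b), c, g(c), d, a)
  Drop duplicates:  drop duplicate d
  Order the arguments:  comb(a, b, c, d, f(b), f(g(d)), g(c))
Right:  comb(f(b), g(d), c, g(c), g(d), comb(b, f(d)), a)
  Un-nest:  comb(f(b), g(d), c, g(c), g(d), b, f(d), a)
  Drop duplicates:  drop duplicate g(d)
  Sort arguments:  comb(a, b, c, f(b), f(d), g(c), g(d))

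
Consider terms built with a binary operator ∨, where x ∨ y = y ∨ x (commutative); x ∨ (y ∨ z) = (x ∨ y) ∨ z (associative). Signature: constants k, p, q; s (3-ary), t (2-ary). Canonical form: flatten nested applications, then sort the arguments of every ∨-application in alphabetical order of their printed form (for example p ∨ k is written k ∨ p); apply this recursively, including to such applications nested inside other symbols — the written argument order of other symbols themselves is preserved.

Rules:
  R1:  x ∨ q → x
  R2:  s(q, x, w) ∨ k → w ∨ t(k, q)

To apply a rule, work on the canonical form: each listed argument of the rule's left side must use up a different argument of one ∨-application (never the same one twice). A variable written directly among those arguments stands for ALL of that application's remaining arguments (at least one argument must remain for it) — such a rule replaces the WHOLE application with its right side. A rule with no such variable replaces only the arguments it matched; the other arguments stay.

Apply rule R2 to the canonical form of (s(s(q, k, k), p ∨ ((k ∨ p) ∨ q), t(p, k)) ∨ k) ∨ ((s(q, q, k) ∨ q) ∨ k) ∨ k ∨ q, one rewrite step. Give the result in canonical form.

Answer: k ∨ k ∨ k ∨ q ∨ q ∨ s(s(q, k, k), k ∨ p ∨ p ∨ q, t(p, k)) ∨ t(k, q)

Derivation:
Canonical form:  k ∨ k ∨ k ∨ q ∨ q ∨ s(q, q, k) ∨ s(s(q, k, k), k ∨ p ∨ p ∨ q, t(p, k))
Match R2:  consume k, s(q, q, k);  w := k, x := q
New term:  k ∨ k ∨ k ∨ q ∨ q ∨ s(s(q, k, k), k ∨ p ∨ p ∨ q, t(p, k)) ∨ t(k, q)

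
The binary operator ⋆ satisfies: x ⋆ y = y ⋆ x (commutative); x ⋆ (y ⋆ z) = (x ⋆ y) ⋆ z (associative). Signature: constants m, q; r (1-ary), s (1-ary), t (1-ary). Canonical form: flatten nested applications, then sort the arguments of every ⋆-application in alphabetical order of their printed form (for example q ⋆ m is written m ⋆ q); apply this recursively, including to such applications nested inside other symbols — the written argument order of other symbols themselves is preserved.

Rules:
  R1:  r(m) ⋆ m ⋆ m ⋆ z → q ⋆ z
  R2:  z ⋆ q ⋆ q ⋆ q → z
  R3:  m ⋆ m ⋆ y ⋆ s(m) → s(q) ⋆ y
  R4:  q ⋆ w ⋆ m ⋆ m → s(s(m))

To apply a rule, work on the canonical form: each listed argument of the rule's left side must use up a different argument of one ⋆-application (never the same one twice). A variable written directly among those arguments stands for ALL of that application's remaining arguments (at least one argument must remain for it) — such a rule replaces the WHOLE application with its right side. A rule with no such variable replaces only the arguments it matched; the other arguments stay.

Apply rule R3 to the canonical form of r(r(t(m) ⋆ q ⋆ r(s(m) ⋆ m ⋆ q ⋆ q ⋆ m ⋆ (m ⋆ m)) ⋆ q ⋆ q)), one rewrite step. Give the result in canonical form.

Answer: r(r(q ⋆ q ⋆ q ⋆ r(m ⋆ m ⋆ q ⋆ q ⋆ s(q)) ⋆ t(m)))

Derivation:
Canonical form:  r(r(q ⋆ q ⋆ q ⋆ r(m ⋆ m ⋆ m ⋆ m ⋆ q ⋆ q ⋆ s(m)) ⋆ t(m)))
Apply R3:  consuming m, m, s(m);  y := m ⋆ m ⋆ q ⋆ q
The extension variable absorbs all remaining arguments, so the whole application is rewritten.
Result:  r(r(q ⋆ q ⋆ q ⋆ r(m ⋆ m ⋆ q ⋆ q ⋆ s(q)) ⋆ t(m)))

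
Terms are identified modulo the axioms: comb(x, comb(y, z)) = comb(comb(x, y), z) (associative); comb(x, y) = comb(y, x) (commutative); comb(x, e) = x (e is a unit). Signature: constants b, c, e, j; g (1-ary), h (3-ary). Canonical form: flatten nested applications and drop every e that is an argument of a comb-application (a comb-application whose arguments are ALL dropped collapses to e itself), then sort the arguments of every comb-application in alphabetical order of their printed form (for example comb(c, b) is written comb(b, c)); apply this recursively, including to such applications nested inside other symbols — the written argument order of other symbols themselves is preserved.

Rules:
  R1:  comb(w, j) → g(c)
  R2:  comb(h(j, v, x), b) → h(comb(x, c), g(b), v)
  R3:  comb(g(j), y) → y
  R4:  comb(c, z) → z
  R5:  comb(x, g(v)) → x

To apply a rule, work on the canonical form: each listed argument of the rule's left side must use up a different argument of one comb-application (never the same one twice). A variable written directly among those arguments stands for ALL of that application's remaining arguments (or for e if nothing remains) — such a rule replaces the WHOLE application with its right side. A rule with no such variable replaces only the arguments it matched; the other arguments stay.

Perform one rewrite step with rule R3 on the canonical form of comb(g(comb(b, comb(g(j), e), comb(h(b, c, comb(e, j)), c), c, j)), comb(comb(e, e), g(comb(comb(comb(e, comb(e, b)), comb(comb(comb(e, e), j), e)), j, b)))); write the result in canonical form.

Canonical form:  comb(g(comb(b, b, j, j)), g(comb(b, c, c, g(j), h(b, c, j), j)))
Match R3:  consume g(j);  y := comb(b, c, c, h(b, c, j), j)
Every leftover argument binds to the variable; the entire application is replaced.
Result:  comb(g(comb(b, b, j, j)), g(comb(b, c, c, h(b, c, j), j)))

Answer: comb(g(comb(b, b, j, j)), g(comb(b, c, c, h(b, c, j), j)))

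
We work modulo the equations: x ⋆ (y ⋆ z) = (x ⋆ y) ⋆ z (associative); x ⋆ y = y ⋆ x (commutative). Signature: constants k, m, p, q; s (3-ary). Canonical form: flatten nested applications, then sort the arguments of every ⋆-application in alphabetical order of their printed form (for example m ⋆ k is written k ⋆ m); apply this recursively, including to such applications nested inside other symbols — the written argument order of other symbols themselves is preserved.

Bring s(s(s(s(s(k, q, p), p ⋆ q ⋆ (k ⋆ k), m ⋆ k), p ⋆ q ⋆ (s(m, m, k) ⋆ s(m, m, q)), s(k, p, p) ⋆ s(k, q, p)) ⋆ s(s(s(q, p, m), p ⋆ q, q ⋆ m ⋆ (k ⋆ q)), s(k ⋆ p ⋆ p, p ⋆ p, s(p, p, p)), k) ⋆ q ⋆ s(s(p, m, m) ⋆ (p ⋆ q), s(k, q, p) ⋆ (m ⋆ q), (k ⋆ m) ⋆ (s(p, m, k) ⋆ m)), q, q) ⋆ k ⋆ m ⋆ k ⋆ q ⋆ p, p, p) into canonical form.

Work inside:  s(s(s(s(k, q, p), p ⋆ q ⋆ (k ⋆ k), m ⋆ k), p ⋆ q ⋆ (s(m, m, k) ⋆ s(m, m, q)), s(k, p, p) ⋆ s(k, q, p)) ⋆ s(s(s(q, p, m), p ⋆ q, q ⋆ m ⋆ (k ⋆ q)), s(k ⋆ p ⋆ p, p ⋆ p, s(p, p, p)), k) ⋆ q ⋆ s(s(p, m, m) ⋆ (p ⋆ q), s(k, q, p) ⋆ (m ⋆ q), (k ⋆ m) ⋆ (s(p, m, k) ⋆ m)), q, q) ⋆ k ⋆ m ⋆ k ⋆ q ⋆ p
Canonicalize subterm:  s(s(s(s(k, q, p), p ⋆ q ⋆ (k ⋆ k), m ⋆ k), p ⋆ q ⋆ (s(m, m, k) ⋆ s(m, m, q)), s(k, p, p) ⋆ s(k, q, p)) ⋆ s(s(s(q, p, m), p ⋆ q, q ⋆ m ⋆ (k ⋆ q)), s(k ⋆ p ⋆ p, p ⋆ p, s(p, p, p)), k) ⋆ q ⋆ s(s(p, m, m) ⋆ (p ⋆ q), s(k, q, p) ⋆ (m ⋆ q), (k ⋆ m) ⋆ (s(p, m, k) ⋆ m)), q, q)  →  s(q ⋆ s(p ⋆ q ⋆ s(p, m, m), m ⋆ q ⋆ s(k, q, p), k ⋆ m ⋆ m ⋆ s(p, m, k)) ⋆ s(s(s(k, q, p), k ⋆ k ⋆ p ⋆ q, k ⋆ m), p ⋆ q ⋆ s(m, m, k) ⋆ s(m, m, q), s(k, p, p) ⋆ s(k, q, p)) ⋆ s(s(s(q, p, m), p ⋆ q, k ⋆ m ⋆ q ⋆ q), s(k ⋆ p ⋆ p, p ⋆ p, s(p, p, p)), k), q, q)
Sort arguments:  k ⋆ k ⋆ m ⋆ p ⋆ q ⋆ s(q ⋆ s(p ⋆ q ⋆ s(p, m, m), m ⋆ q ⋆ s(k, q, p), k ⋆ m ⋆ m ⋆ s(p, m, k)) ⋆ s(s(s(k, q, p), k ⋆ k ⋆ p ⋆ q, k ⋆ m), p ⋆ q ⋆ s(m, m, k) ⋆ s(m, m, q), s(k, p, p) ⋆ s(k, q, p)) ⋆ s(s(s(q, p, m), p ⋆ q, k ⋆ m ⋆ q ⋆ q), s(k ⋆ p ⋆ p, p ⋆ p, s(p, p, p)), k), q, q)
Rebuild:  s(k ⋆ k ⋆ m ⋆ p ⋆ q ⋆ s(q ⋆ s(p ⋆ q ⋆ s(p, m, m), m ⋆ q ⋆ s(k, q, p), k ⋆ m ⋆ m ⋆ s(p, m, k)) ⋆ s(s(s(k, q, p), k ⋆ k ⋆ p ⋆ q, k ⋆ m), p ⋆ q ⋆ s(m, m, k) ⋆ s(m, m, q), s(k, p, p) ⋆ s(k, q, p)) ⋆ s(s(s(q, p, m), p ⋆ q, k ⋆ m ⋆ q ⋆ q), s(k ⋆ p ⋆ p, p ⋆ p, s(p, p, p)), k), q, q), p, p)

Answer: s(k ⋆ k ⋆ m ⋆ p ⋆ q ⋆ s(q ⋆ s(p ⋆ q ⋆ s(p, m, m), m ⋆ q ⋆ s(k, q, p), k ⋆ m ⋆ m ⋆ s(p, m, k)) ⋆ s(s(s(k, q, p), k ⋆ k ⋆ p ⋆ q, k ⋆ m), p ⋆ q ⋆ s(m, m, k) ⋆ s(m, m, q), s(k, p, p) ⋆ s(k, q, p)) ⋆ s(s(s(q, p, m), p ⋆ q, k ⋆ m ⋆ q ⋆ q), s(k ⋆ p ⋆ p, p ⋆ p, s(p, p, p)), k), q, q), p, p)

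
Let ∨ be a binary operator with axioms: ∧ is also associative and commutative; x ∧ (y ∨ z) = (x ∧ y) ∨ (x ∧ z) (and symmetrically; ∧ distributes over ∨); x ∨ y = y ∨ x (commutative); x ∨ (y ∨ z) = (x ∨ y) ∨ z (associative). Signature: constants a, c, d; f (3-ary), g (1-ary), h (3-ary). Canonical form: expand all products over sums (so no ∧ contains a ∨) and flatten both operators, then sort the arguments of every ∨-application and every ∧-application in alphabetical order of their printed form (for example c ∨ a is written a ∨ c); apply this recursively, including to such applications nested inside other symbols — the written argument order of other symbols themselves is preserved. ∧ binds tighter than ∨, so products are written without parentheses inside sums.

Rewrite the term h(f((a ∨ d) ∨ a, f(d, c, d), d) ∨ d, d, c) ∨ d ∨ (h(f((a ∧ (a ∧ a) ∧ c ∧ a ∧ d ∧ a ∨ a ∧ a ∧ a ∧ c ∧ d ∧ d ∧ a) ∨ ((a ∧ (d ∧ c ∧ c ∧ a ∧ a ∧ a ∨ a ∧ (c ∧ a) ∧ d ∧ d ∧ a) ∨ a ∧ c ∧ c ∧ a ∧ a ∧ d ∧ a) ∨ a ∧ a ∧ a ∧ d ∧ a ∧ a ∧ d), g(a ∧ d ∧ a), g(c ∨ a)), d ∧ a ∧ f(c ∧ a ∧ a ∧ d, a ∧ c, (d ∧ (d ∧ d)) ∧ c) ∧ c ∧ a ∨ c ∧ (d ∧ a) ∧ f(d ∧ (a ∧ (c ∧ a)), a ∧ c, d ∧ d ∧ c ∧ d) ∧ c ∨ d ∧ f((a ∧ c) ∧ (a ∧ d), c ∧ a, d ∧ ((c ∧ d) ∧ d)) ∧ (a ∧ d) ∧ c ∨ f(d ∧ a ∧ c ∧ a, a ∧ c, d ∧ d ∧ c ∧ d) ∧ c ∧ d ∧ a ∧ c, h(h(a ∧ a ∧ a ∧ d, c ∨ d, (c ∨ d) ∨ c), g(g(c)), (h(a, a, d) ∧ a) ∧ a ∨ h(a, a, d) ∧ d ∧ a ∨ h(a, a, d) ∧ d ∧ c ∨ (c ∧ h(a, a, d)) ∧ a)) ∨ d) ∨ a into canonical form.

Answer: a ∨ d ∨ d ∨ h(d ∨ f(a ∨ a ∨ d, f(d, c, d), d), d, c) ∨ h(f(a ∧ a ∧ a ∧ a ∧ a ∧ c ∧ d ∨ a ∧ a ∧ a ∧ a ∧ a ∧ d ∧ d ∨ a ∧ a ∧ a ∧ a ∧ c ∧ c ∧ d ∨ a ∧ a ∧ a ∧ a ∧ c ∧ c ∧ d ∨ a ∧ a ∧ a ∧ a ∧ c ∧ d ∧ d ∨ a ∧ a ∧ a ∧ a ∧ c ∧ d ∧ d, g(a ∧ a ∧ d), g(a ∨ c)), a ∧ a ∧ c ∧ d ∧ f(a ∧ a ∧ c ∧ d, a ∧ c, c ∧ d ∧ d ∧ d) ∨ a ∧ c ∧ c ∧ d ∧ f(a ∧ a ∧ c ∧ d, a ∧ c, c ∧ d ∧ d ∧ d) ∨ a ∧ c ∧ c ∧ d ∧ f(a ∧ a ∧ c ∧ d, a ∧ c, c ∧ d ∧ d ∧ d) ∨ a ∧ c ∧ d ∧ d ∧ f(a ∧ a ∧ c ∧ d, a ∧ c, c ∧ d ∧ d ∧ d), h(h(a ∧ a ∧ a ∧ d, c ∨ d, c ∨ c ∨ d), g(g(c)), a ∧ a ∧ h(a, a, d) ∨ a ∧ c ∧ h(a, a, d) ∨ a ∧ d ∧ h(a, a, d) ∨ c ∧ d ∧ h(a, a, d)))

Derivation:
Distribute:  h(d ∨ f(a ∨ a ∨ d, f(d, c, d), d), d, c) ∨ d ∨ h(f(a ∧ a ∧ a ∧ a ∧ a ∧ c ∧ d ∨ a ∧ a ∧ a ∧ a ∧ a ∧ d ∧ d ∨ a ∧ a ∧ a ∧ a ∧ c ∧ c ∧ d ∨ a ∧ a ∧ a ∧ a ∧ c ∧ c ∧ d ∨ a ∧ a ∧ a ∧ a ∧ c ∧ d ∧ d ∨ a ∧ a ∧ a ∧ a ∧ c ∧ d ∧ d, g(a ∧ a ∧ d), g(a ∨ c)), a ∧ a ∧ c ∧ d ∧ f(a ∧ a ∧ c ∧ d, a ∧ c, c ∧ d ∧ d ∧ d) ∨ a ∧ c ∧ c ∧ d ∧ f(a ∧ a ∧ c ∧ d, a ∧ c, c ∧ d ∧ d ∧ d) ∨ a ∧ c ∧ c ∧ d ∧ f(a ∧ a ∧ c ∧ d, a ∧ c, c ∧ d ∧ d ∧ d) ∨ a ∧ c ∧ d ∧ d ∧ f(a ∧ a ∧ c ∧ d, a ∧ c, c ∧ d ∧ d ∧ d), h(h(a ∧ a ∧ a ∧ d, c ∨ d, c ∨ c ∨ d), g(g(c)), a ∧ a ∧ h(a, a, d) ∨ a ∧ c ∧ h(a, a, d) ∨ a ∧ d ∧ h(a, a, d) ∨ c ∧ d ∧ h(a, a, d))) ∨ d ∨ a
Order the arguments:  a ∨ d ∨ d ∨ h(d ∨ f(a ∨ a ∨ d, f(d, c, d), d), d, c) ∨ h(f(a ∧ a ∧ a ∧ a ∧ a ∧ c ∧ d ∨ a ∧ a ∧ a ∧ a ∧ a ∧ d ∧ d ∨ a ∧ a ∧ a ∧ a ∧ c ∧ c ∧ d ∨ a ∧ a ∧ a ∧ a ∧ c ∧ c ∧ d ∨ a ∧ a ∧ a ∧ a ∧ c ∧ d ∧ d ∨ a ∧ a ∧ a ∧ a ∧ c ∧ d ∧ d, g(a ∧ a ∧ d), g(a ∨ c)), a ∧ a ∧ c ∧ d ∧ f(a ∧ a ∧ c ∧ d, a ∧ c, c ∧ d ∧ d ∧ d) ∨ a ∧ c ∧ c ∧ d ∧ f(a ∧ a ∧ c ∧ d, a ∧ c, c ∧ d ∧ d ∧ d) ∨ a ∧ c ∧ c ∧ d ∧ f(a ∧ a ∧ c ∧ d, a ∧ c, c ∧ d ∧ d ∧ d) ∨ a ∧ c ∧ d ∧ d ∧ f(a ∧ a ∧ c ∧ d, a ∧ c, c ∧ d ∧ d ∧ d), h(h(a ∧ a ∧ a ∧ d, c ∨ d, c ∨ c ∨ d), g(g(c)), a ∧ a ∧ h(a, a, d) ∨ a ∧ c ∧ h(a, a, d) ∨ a ∧ d ∧ h(a, a, d) ∨ c ∧ d ∧ h(a, a, d)))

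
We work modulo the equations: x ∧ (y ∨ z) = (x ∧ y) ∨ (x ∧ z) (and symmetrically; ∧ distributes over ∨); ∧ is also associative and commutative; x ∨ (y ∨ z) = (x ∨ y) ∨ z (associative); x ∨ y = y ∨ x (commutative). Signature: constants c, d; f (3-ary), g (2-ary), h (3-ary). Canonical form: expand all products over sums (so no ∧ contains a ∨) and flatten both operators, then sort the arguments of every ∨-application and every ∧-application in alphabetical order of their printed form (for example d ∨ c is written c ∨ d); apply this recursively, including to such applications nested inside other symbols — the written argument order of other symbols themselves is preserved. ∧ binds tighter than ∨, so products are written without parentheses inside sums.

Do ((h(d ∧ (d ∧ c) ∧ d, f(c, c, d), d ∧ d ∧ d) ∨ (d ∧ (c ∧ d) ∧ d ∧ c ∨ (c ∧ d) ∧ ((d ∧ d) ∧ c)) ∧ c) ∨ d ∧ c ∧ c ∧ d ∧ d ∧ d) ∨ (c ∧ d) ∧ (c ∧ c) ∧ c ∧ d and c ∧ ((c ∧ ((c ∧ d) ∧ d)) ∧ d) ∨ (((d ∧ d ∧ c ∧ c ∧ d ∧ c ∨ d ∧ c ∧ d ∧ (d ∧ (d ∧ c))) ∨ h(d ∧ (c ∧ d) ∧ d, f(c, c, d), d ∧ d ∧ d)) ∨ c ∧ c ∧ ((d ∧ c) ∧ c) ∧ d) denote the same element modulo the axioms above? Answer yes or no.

Left:  ((h(d ∧ (d ∧ c) ∧ d, f(c, c, d), d ∧ d ∧ d) ∨ (d ∧ (c ∧ d) ∧ d ∧ c ∨ (c ∧ d) ∧ ((d ∧ d) ∧ c)) ∧ c) ∨ d ∧ c ∧ c ∧ d ∧ d ∧ d) ∨ (c ∧ d) ∧ (c ∧ c) ∧ c ∧ d
  Distribute:  h(c ∧ d ∧ d ∧ d, f(c, c, d), d ∧ d ∧ d) ∨ c ∧ c ∧ c ∧ d ∧ d ∧ d ∨ c ∧ c ∧ c ∧ d ∧ d ∧ d ∨ c ∧ c ∧ d ∧ d ∧ d ∧ d ∨ c ∧ c ∧ c ∧ c ∧ d ∧ d
  Sort arguments:  c ∧ c ∧ c ∧ c ∧ d ∧ d ∨ c ∧ c ∧ c ∧ d ∧ d ∧ d ∨ c ∧ c ∧ c ∧ d ∧ d ∧ d ∨ c ∧ c ∧ d ∧ d ∧ d ∧ d ∨ h(c ∧ d ∧ d ∧ d, f(c, c, d), d ∧ d ∧ d)
Right:  c ∧ ((c ∧ ((c ∧ d) ∧ d)) ∧ d) ∨ (((d ∧ d ∧ c ∧ c ∧ d ∧ c ∨ d ∧ c ∧ d ∧ (d ∧ (d ∧ c))) ∨ h(d ∧ (c ∧ d) ∧ d, f(c, c, d), d ∧ d ∧ d)) ∨ c ∧ c ∧ ((d ∧ c) ∧ c) ∧ d)
  Flatten:  c ∧ c ∧ c ∧ d ∧ d ∧ d ∨ c ∧ c ∧ c ∧ d ∧ d ∧ d ∨ c ∧ c ∧ d ∧ d ∧ d ∧ d ∨ h(c ∧ d ∧ d ∧ d, f(c, c, d), d ∧ d ∧ d) ∨ c ∧ c ∧ c ∧ c ∧ d ∧ d
  Sort:  c ∧ c ∧ c ∧ c ∧ d ∧ d ∨ c ∧ c ∧ c ∧ d ∧ d ∧ d ∨ c ∧ c ∧ c ∧ d ∧ d ∧ d ∨ c ∧ c ∧ d ∧ d ∧ d ∧ d ∨ h(c ∧ d ∧ d ∧ d, f(c, c, d), d ∧ d ∧ d)

Answer: yes — both canonical forms are c ∧ c ∧ c ∧ c ∧ d ∧ d ∨ c ∧ c ∧ c ∧ d ∧ d ∧ d ∨ c ∧ c ∧ c ∧ d ∧ d ∧ d ∨ c ∧ c ∧ d ∧ d ∧ d ∧ d ∨ h(c ∧ d ∧ d ∧ d, f(c, c, d), d ∧ d ∧ d)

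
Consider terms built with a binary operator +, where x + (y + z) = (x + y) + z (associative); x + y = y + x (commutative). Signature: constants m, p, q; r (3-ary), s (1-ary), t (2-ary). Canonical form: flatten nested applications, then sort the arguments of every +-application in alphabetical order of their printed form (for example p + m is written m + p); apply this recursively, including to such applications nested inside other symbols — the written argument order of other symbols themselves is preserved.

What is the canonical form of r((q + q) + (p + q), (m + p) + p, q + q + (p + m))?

Answer: r(p + q + q + q, m + p + p, m + p + q + q)

Derivation:
Work inside:  (q + q) + (p + q)
Flatten:  q + q + p + q
Sort arguments:  p + q + q + q
Reassemble:  r(p + q + q + q, m + p + p, m + p + q + q)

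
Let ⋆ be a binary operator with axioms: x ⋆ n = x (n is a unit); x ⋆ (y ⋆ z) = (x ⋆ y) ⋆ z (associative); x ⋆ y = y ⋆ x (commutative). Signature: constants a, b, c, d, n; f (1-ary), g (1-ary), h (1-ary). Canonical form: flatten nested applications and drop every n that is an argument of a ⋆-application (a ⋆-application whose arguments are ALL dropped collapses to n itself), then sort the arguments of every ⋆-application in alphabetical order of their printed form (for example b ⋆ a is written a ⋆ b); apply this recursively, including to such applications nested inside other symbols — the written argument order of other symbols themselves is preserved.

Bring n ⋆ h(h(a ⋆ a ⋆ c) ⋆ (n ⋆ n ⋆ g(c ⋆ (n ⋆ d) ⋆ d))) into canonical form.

Canonicalize subterm:  h(h(a ⋆ a ⋆ c) ⋆ (n ⋆ n ⋆ g(c ⋆ (n ⋆ d) ⋆ d)))  →  h(g(c ⋆ d ⋆ d) ⋆ h(a ⋆ a ⋆ c))
Drop the unit:  drop n
Order the arguments:  h(g(c ⋆ d ⋆ d) ⋆ h(a ⋆ a ⋆ c))

Answer: h(g(c ⋆ d ⋆ d) ⋆ h(a ⋆ a ⋆ c))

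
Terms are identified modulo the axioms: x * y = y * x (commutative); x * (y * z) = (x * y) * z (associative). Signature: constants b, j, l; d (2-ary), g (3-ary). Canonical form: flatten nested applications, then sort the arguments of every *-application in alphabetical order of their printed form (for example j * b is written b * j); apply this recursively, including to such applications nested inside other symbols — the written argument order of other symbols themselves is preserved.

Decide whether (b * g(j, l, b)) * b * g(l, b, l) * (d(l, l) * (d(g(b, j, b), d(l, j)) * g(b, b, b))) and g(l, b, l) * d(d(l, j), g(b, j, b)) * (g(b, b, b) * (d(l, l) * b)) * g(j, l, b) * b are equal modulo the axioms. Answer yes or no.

Answer: no — b * b * d(g(b, j, b), d(l, j)) * d(l, l) * g(b, b, b) * g(j, l, b) * g(l, b, l) vs b * b * d(d(l, j), g(b, j, b)) * d(l, l) * g(b, b, b) * g(j, l, b) * g(l, b, l)

Derivation:
Left:  (b * g(j, l, b)) * b * g(l, b, l) * (d(l, l) * (d(g(b, j, b), d(l, j)) * g(b, b, b)))
  Flatten:  b * g(j, l, b) * b * g(l, b, l) * d(l, l) * d(g(b, j, b), d(l, j)) * g(b, b, b)
  Sort:  b * b * d(g(b, j, b), d(l, j)) * d(l, l) * g(b, b, b) * g(j, l, b) * g(l, b, l)
Right:  g(l, b, l) * d(d(l, j), g(b, j, b)) * (g(b, b, b) * (d(l, l) * b)) * g(j, l, b) * b
  Flatten:  g(l, b, l) * d(d(l, j), g(b, j, b)) * g(b, b, b) * d(l, l) * b * g(j, l, b) * b
  Sort:  b * b * d(d(l, j), g(b, j, b)) * d(l, l) * g(b, b, b) * g(j, l, b) * g(l, b, l)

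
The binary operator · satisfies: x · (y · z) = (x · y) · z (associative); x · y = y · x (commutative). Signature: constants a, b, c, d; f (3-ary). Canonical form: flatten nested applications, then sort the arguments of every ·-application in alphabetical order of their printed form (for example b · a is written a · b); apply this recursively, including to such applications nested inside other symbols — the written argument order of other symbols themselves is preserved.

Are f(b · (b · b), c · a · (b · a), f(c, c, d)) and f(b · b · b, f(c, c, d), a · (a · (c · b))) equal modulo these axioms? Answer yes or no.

Answer: no — f(b · b · b, a · a · b · c, f(c, c, d)) vs f(b · b · b, f(c, c, d), a · a · b · c)

Derivation:
Left:  f(b · (b · b), c · a · (b · a), f(c, c, d))
  Work inside:  c · a · (b · a)
  Un-nest:  c · a · b · a
  Sort:  a · a · b · c
  Put back:  f(b · b · b, a · a · b · c, f(c, c, d))
Right:  f(b · b · b, f(c, c, d), a · (a · (c · b)))
  Descend into:  a · (a · (c · b))
  Merge nested applications:  a · a · c · b
  Sort arguments:  a · a · b · c
  Reassemble:  f(b · b · b, f(c, c, d), a · a · b · c)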